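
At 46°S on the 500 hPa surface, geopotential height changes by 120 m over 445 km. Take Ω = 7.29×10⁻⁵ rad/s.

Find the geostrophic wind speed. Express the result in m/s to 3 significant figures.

Coriolis parameter at 46°S:
f = 2Ω sin φ = 2 × 7.29×10⁻⁵ × sin 46° = 1.05×10⁻⁴ s⁻¹
Height gradient: |∂Z/∂n| = 120 m / 445000 m = 2.70×10⁻⁴
On a pressure surface, geostrophic balance gives V_g = (g/f)|∂Z/∂n|:
V_g = 9.81 × 2.70×10⁻⁴ / 1.05×10⁻⁴ = 25.2 m/s

25.2 m/s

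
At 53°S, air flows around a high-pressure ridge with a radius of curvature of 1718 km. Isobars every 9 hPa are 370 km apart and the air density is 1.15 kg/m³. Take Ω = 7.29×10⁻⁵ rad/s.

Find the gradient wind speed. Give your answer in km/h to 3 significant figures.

72.7 km/h

Coriolis parameter at 53°S:
f = 2Ω sin φ = 2 × 7.29×10⁻⁵ × sin 53° = 1.16×10⁻⁴ s⁻¹
Pressure gradient: |∂P/∂n| = 900 Pa / 370000 m = 2.43×10⁻³ Pa/m
Geostrophic speed: V_g = |∂P/∂n|/(fρ) = 2.43×10⁻³/(1.16×10⁻⁴ × 1.15) = 18.2 m/s
Around a high, pressure-gradient force acts outward with centrifugal, so Coriolis balances both:
fV = (1/ρ)|∂P/∂n| + V²/R  →  V² − fR·V + fR·V_g = 0
With fR = 1.16×10⁻⁴ × 1718×10³ m = 200 m/s:
V = [fR − √((fR)² − 4 fR V_g)]/2 = [200 − √(200² − 4×200×18.2)]/2 = 20.2 m/s
Supergeostrophic (V > V_g = 18.2 m/s), as expected around a high.
Converting: 20.2 m/s × 3.6 = 72.7 km/h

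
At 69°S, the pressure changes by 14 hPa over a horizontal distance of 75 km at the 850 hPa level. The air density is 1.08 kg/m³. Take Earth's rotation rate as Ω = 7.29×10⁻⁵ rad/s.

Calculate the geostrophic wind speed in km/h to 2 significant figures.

460 km/h

Coriolis parameter at 69°S:
f = 2Ω sin φ = 2 × 7.29×10⁻⁵ × sin 69° = 1.36×10⁻⁴ s⁻¹
Pressure gradient: |∂P/∂n| = 1400 Pa / 75000 m = 1.87×10⁻² Pa/m
Geostrophic balance (pressure-gradient force = Coriolis force):
V_g = (1/(fρ)) |∂P/∂n| = 1.87×10⁻² / (1.36×10⁻⁴ × 1.08) = 127 m/s
Converting: 127 m/s × 3.6 = 460 km/h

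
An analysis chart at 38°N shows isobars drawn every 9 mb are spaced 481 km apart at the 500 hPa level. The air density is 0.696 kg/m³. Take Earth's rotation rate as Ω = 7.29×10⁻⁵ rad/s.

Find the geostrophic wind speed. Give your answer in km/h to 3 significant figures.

Coriolis parameter at 38°N:
f = 2Ω sin φ = 2 × 7.29×10⁻⁵ × sin 38° = 8.98×10⁻⁵ s⁻¹
Pressure gradient: |∂P/∂n| = 900 Pa / 481000 m = 1.87×10⁻³ Pa/m
Geostrophic balance (pressure-gradient force = Coriolis force):
V_g = (1/(fρ)) |∂P/∂n| = 1.87×10⁻³ / (8.98×10⁻⁵ × 0.696) = 29.9 m/s
Converting: 29.9 m/s × 3.6 = 108 km/h

108 km/h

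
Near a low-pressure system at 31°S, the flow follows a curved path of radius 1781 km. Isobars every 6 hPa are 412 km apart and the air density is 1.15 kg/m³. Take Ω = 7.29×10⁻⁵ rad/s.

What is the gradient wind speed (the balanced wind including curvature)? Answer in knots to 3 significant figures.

Coriolis parameter at 31°S:
f = 2Ω sin φ = 2 × 7.29×10⁻⁵ × sin 31° = 7.51×10⁻⁵ s⁻¹
Pressure gradient: |∂P/∂n| = 600 Pa / 412000 m = 1.46×10⁻³ Pa/m
Geostrophic speed: V_g = |∂P/∂n|/(fρ) = 1.46×10⁻³/(7.51×10⁻⁵ × 1.15) = 16.9 m/s
Around a low, centrifugal force acts outward with Coriolis, so pressure-gradient force balances both:
(1/ρ)|∂P/∂n| = fV + V²/R  →  V² + fR·V − fR·V_g = 0
With fR = 7.51×10⁻⁵ × 1781×10³ m = 134 m/s:
V = [−fR + √((fR)² + 4 fR V_g)]/2 = [−134 + √(134² + 4×134×16.9)]/2 = 15.1 m/s
Subgeostrophic (V < V_g = 16.9 m/s), as expected around a low.
Converting: 15.1 m/s × 1.944 = 29.4 knots

29.4 knots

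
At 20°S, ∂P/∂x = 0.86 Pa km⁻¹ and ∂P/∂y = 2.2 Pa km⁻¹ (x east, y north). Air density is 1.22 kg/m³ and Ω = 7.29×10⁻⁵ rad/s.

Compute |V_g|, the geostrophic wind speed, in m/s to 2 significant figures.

Coriolis parameter at 20°S:
f = 2Ω sin φ = 2 × 7.29×10⁻⁵ × sin 20° = 4.99×10⁻⁵ s⁻¹
In the Southern Hemisphere f is negative: f = −4.99×10⁻⁵ s⁻¹.
Component geostrophic relations (x east, y north):
u_g = −(1/(fρ)) ∂P/∂y,  v_g = (1/(fρ)) ∂P/∂x
u_g = −(2.2×10⁻³)/(−4.99×10⁻⁵ × 1.22) = 36.2 m/s;  v_g = (0.86×10⁻³)/(−4.99×10⁻⁵ × 1.22) = −14.1 m/s
|V_g| = √(u_g² + v_g²) = 38.8 m/s

39 m/s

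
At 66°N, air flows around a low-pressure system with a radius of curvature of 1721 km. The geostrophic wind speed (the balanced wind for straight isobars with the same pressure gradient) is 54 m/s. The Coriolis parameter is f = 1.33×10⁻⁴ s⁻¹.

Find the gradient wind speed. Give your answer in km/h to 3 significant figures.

Around a low, centrifugal force acts outward with Coriolis, so pressure-gradient force balances both:
(1/ρ)|∂P/∂n| = fV + V²/R  →  V² + fR·V − fR·V_g = 0
With fR = 1.33×10⁻⁴ × 1721×10³ m = 229 m/s:
V = [−fR + √((fR)² + 4 fR V_g)]/2 = [−229 + √(229² + 4×229×54)]/2 = 45.1 m/s
Subgeostrophic (V < V_g = 54 m/s), as expected around a low.
Converting: 45.1 m/s × 3.6 = 162 km/h

162 km/h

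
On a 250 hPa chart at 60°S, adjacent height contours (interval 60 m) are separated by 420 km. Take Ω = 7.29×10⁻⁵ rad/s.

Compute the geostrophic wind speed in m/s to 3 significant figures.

11.1 m/s

Coriolis parameter at 60°S:
f = 2Ω sin φ = 2 × 7.29×10⁻⁵ × sin 60° = 1.26×10⁻⁴ s⁻¹
Height gradient: |∂Z/∂n| = 60 m / 420000 m = 1.43×10⁻⁴
On a pressure surface, geostrophic balance gives V_g = (g/f)|∂Z/∂n|:
V_g = 9.81 × 1.43×10⁻⁴ / 1.26×10⁻⁴ = 11.1 m/s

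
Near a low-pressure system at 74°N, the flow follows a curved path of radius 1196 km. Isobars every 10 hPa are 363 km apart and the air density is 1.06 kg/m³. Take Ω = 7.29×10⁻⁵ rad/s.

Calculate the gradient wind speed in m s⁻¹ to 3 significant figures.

Coriolis parameter at 74°N:
f = 2Ω sin φ = 2 × 7.29×10⁻⁵ × sin 74° = 1.40×10⁻⁴ s⁻¹
Pressure gradient: |∂P/∂n| = 1000 Pa / 363000 m = 2.75×10⁻³ Pa/m
Geostrophic speed: V_g = |∂P/∂n|/(fρ) = 2.75×10⁻³/(1.40×10⁻⁴ × 1.06) = 18.5 m/s
Around a low, centrifugal force acts outward with Coriolis, so pressure-gradient force balances both:
(1/ρ)|∂P/∂n| = fV + V²/R  →  V² + fR·V − fR·V_g = 0
With fR = 1.40×10⁻⁴ × 1196×10³ m = 168 m/s:
V = [−fR + √((fR)² + 4 fR V_g)]/2 = [−168 + √(168² + 4×168×18.5)]/2 = 16.8 m/s
Subgeostrophic (V < V_g = 18.5 m/s), as expected around a low.

16.8 m s⁻¹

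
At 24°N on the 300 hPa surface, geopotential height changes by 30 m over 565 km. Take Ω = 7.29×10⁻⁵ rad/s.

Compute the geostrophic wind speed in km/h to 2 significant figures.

Coriolis parameter at 24°N:
f = 2Ω sin φ = 2 × 7.29×10⁻⁵ × sin 24° = 5.93×10⁻⁵ s⁻¹
Height gradient: |∂Z/∂n| = 30 m / 565000 m = 5.31×10⁻⁵
On a pressure surface, geostrophic balance gives V_g = (g/f)|∂Z/∂n|:
V_g = 9.81 × 5.31×10⁻⁵ / 5.93×10⁻⁵ = 8.78 m/s
Converting: 8.78 m/s × 3.6 = 32 km/h

32 km/h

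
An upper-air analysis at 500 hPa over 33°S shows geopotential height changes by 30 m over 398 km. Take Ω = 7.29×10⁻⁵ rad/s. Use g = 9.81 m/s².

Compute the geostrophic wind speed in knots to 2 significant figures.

Coriolis parameter at 33°S:
f = 2Ω sin φ = 2 × 7.29×10⁻⁵ × sin 33° = 7.94×10⁻⁵ s⁻¹
Height gradient: |∂Z/∂n| = 30 m / 398000 m = 7.54×10⁻⁵
On a pressure surface, geostrophic balance gives V_g = (g/f)|∂Z/∂n|:
V_g = 9.81 × 7.54×10⁻⁵ / 7.94×10⁻⁵ = 9.31 m/s
Converting: 9.31 m/s × 1.944 = 18 knots

18 knots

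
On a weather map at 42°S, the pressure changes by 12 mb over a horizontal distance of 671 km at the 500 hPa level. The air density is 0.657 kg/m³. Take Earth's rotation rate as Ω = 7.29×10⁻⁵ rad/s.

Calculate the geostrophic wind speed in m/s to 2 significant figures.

28 m/s

Coriolis parameter at 42°S:
f = 2Ω sin φ = 2 × 7.29×10⁻⁵ × sin 42° = 9.76×10⁻⁵ s⁻¹
Pressure gradient: |∂P/∂n| = 1200 Pa / 671000 m = 1.79×10⁻³ Pa/m
Geostrophic balance (pressure-gradient force = Coriolis force):
V_g = (1/(fρ)) |∂P/∂n| = 1.79×10⁻³ / (9.76×10⁻⁵ × 0.657) = 27.9 m/s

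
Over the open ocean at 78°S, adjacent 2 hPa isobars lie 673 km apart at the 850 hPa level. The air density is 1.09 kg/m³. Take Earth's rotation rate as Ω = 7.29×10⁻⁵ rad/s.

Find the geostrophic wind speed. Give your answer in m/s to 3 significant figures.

1.91 m/s

Coriolis parameter at 78°S:
f = 2Ω sin φ = 2 × 7.29×10⁻⁵ × sin 78° = 1.43×10⁻⁴ s⁻¹
Pressure gradient: |∂P/∂n| = 200 Pa / 673000 m = 2.97×10⁻⁴ Pa/m
Geostrophic balance (pressure-gradient force = Coriolis force):
V_g = (1/(fρ)) |∂P/∂n| = 2.97×10⁻⁴ / (1.43×10⁻⁴ × 1.09) = 1.91 m/s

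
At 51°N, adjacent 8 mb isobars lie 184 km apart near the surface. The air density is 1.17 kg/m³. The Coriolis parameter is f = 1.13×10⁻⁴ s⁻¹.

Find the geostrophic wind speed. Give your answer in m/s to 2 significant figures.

Pressure gradient: |∂P/∂n| = 800 Pa / 184000 m = 4.35×10⁻³ Pa/m
Geostrophic balance (pressure-gradient force = Coriolis force):
V_g = (1/(fρ)) |∂P/∂n| = 4.35×10⁻³ / (1.13×10⁻⁴ × 1.17) = 32.9 m/s

33 m/s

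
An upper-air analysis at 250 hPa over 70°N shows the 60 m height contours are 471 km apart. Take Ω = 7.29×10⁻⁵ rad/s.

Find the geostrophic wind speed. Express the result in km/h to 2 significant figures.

33 km/h

Coriolis parameter at 70°N:
f = 2Ω sin φ = 2 × 7.29×10⁻⁵ × sin 70° = 1.37×10⁻⁴ s⁻¹
Height gradient: |∂Z/∂n| = 60 m / 471000 m = 1.27×10⁻⁴
On a pressure surface, geostrophic balance gives V_g = (g/f)|∂Z/∂n|:
V_g = 9.81 × 1.27×10⁻⁴ / 1.37×10⁻⁴ = 9.12 m/s
Converting: 9.12 m/s × 3.6 = 33 km/h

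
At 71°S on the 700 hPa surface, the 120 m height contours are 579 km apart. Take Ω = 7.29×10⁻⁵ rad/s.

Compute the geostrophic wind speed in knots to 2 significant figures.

Coriolis parameter at 71°S:
f = 2Ω sin φ = 2 × 7.29×10⁻⁵ × sin 71° = 1.38×10⁻⁴ s⁻¹
Height gradient: |∂Z/∂n| = 120 m / 579000 m = 2.07×10⁻⁴
On a pressure surface, geostrophic balance gives V_g = (g/f)|∂Z/∂n|:
V_g = 9.81 × 2.07×10⁻⁴ / 1.38×10⁻⁴ = 14.7 m/s
Converting: 14.7 m/s × 1.944 = 29 knots

29 knots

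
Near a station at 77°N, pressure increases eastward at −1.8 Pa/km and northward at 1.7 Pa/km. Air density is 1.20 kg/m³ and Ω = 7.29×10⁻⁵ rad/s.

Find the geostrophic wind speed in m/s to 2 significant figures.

Coriolis parameter at 77°N:
f = 2Ω sin φ = 2 × 7.29×10⁻⁵ × sin 77° = 1.42×10⁻⁴ s⁻¹
Component geostrophic relations (x east, y north):
u_g = −(1/(fρ)) ∂P/∂y,  v_g = (1/(fρ)) ∂P/∂x
u_g = −(1.7×10⁻³)/(1.42×10⁻⁴ × 1.20) = −9.97 m/s;  v_g = (−1.8×10⁻³)/(1.42×10⁻⁴ × 1.20) = −10.6 m/s
|V_g| = √(u_g² + v_g²) = 14.5 m/s

15 m/s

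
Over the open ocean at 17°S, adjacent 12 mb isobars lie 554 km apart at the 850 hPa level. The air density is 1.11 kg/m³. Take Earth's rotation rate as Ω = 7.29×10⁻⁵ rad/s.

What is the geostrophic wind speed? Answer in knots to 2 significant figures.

89 knots

Coriolis parameter at 17°S:
f = 2Ω sin φ = 2 × 7.29×10⁻⁵ × sin 17° = 4.26×10⁻⁵ s⁻¹
Pressure gradient: |∂P/∂n| = 1200 Pa / 554000 m = 2.17×10⁻³ Pa/m
Geostrophic balance (pressure-gradient force = Coriolis force):
V_g = (1/(fρ)) |∂P/∂n| = 2.17×10⁻³ / (4.26×10⁻⁵ × 1.11) = 45.8 m/s
Converting: 45.8 m/s × 1.944 = 89 knots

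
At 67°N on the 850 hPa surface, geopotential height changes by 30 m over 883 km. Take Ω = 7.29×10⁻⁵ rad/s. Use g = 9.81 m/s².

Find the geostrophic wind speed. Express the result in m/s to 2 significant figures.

Coriolis parameter at 67°N:
f = 2Ω sin φ = 2 × 7.29×10⁻⁵ × sin 67° = 1.34×10⁻⁴ s⁻¹
Height gradient: |∂Z/∂n| = 30 m / 883000 m = 3.40×10⁻⁵
On a pressure surface, geostrophic balance gives V_g = (g/f)|∂Z/∂n|:
V_g = 9.81 × 3.40×10⁻⁵ / 1.34×10⁻⁴ = 2.48 m/s

2.5 m/s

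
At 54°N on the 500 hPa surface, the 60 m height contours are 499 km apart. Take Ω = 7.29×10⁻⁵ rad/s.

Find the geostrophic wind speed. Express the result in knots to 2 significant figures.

19 knots

Coriolis parameter at 54°N:
f = 2Ω sin φ = 2 × 7.29×10⁻⁵ × sin 54° = 1.18×10⁻⁴ s⁻¹
Height gradient: |∂Z/∂n| = 60 m / 499000 m = 1.20×10⁻⁴
On a pressure surface, geostrophic balance gives V_g = (g/f)|∂Z/∂n|:
V_g = 9.81 × 1.20×10⁻⁴ / 1.18×10⁻⁴ = 10.0 m/s
Converting: 10.0 m/s × 1.944 = 19 knots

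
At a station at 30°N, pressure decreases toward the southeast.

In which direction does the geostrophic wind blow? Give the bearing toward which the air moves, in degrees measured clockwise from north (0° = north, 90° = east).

The pressure-gradient force points toward the southeast (bearing 135°).
Geostrophic balance: in the Northern Hemisphere the Coriolis force deflects motion to the right, so the geostrophic wind blows 90° to the right of the pressure-gradient force (low pressure on the left).
Rotating 135° by 90° clockwise gives 225° — the wind blows toward the southwest.

225°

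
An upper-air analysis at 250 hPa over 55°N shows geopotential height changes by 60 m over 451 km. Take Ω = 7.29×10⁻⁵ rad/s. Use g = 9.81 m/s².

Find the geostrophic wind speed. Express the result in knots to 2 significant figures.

21 knots

Coriolis parameter at 55°N:
f = 2Ω sin φ = 2 × 7.29×10⁻⁵ × sin 55° = 1.19×10⁻⁴ s⁻¹
Height gradient: |∂Z/∂n| = 60 m / 451000 m = 1.33×10⁻⁴
On a pressure surface, geostrophic balance gives V_g = (g/f)|∂Z/∂n|:
V_g = 9.81 × 1.33×10⁻⁴ / 1.19×10⁻⁴ = 10.9 m/s
Converting: 10.9 m/s × 1.944 = 21 knots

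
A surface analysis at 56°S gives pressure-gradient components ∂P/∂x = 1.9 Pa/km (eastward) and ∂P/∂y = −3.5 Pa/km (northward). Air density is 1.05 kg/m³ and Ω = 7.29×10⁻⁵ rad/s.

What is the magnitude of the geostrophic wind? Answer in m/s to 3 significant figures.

31.4 m/s

Coriolis parameter at 56°S:
f = 2Ω sin φ = 2 × 7.29×10⁻⁵ × sin 56° = 1.21×10⁻⁴ s⁻¹
In the Southern Hemisphere f is negative: f = −1.21×10⁻⁴ s⁻¹.
Component geostrophic relations (x east, y north):
u_g = −(1/(fρ)) ∂P/∂y,  v_g = (1/(fρ)) ∂P/∂x
u_g = −(−3.5×10⁻³)/(−1.21×10⁻⁴ × 1.05) = −27.6 m/s;  v_g = (1.9×10⁻³)/(−1.21×10⁻⁴ × 1.05) = −15.0 m/s
|V_g| = √(u_g² + v_g²) = 31.4 m/s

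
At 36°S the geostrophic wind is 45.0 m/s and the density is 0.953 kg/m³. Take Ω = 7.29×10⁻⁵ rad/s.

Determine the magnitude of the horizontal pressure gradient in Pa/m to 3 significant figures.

3.68×10⁻³ Pa/m

Coriolis parameter at 36°S:
f = 2Ω sin φ = 2 × 7.29×10⁻⁵ × sin 36° = 8.57×10⁻⁵ s⁻¹
Geostrophic balance rearranged: |∂P/∂n| = f ρ V_g
|∂P/∂n| = 8.57×10⁻⁵ × 0.953 × 45.0 = 3.68×10⁻³ Pa/m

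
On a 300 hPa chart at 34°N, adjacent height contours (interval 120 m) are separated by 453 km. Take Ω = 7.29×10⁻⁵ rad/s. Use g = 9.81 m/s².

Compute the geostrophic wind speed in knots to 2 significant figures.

Coriolis parameter at 34°N:
f = 2Ω sin φ = 2 × 7.29×10⁻⁵ × sin 34° = 8.15×10⁻⁵ s⁻¹
Height gradient: |∂Z/∂n| = 120 m / 453000 m = 2.65×10⁻⁴
On a pressure surface, geostrophic balance gives V_g = (g/f)|∂Z/∂n|:
V_g = 9.81 × 2.65×10⁻⁴ / 8.15×10⁻⁵ = 31.9 m/s
Converting: 31.9 m/s × 1.944 = 62 knots

62 knots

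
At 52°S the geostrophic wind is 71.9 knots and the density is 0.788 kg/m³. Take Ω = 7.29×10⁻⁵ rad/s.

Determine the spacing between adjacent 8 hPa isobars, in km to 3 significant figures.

239 km

Coriolis parameter at 52°S:
f = 2Ω sin φ = 2 × 7.29×10⁻⁵ × sin 52° = 1.15×10⁻⁴ s⁻¹
Wind speed in SI: 71.9 knots = 37.0 m/s
Geostrophic balance rearranged: |∂P/∂n| = f ρ V_g
|∂P/∂n| = 1.15×10⁻⁴ × 0.788 × 37.0 = 3.35×10⁻³ Pa/m
Isobar spacing: Δn = ΔP/|∂P/∂n| = 800 Pa / 3.35×10⁻³ Pa/m = 238895 m ≈ 239 km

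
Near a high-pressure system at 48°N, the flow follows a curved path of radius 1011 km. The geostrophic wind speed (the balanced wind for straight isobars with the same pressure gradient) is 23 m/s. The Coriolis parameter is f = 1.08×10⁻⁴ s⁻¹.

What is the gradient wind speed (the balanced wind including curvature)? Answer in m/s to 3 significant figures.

Around a high, pressure-gradient force acts outward with centrifugal, so Coriolis balances both:
fV = (1/ρ)|∂P/∂n| + V²/R  →  V² − fR·V + fR·V_g = 0
With fR = 1.08×10⁻⁴ × 1011×10³ m = 109 m/s:
V = [fR − √((fR)² − 4 fR V_g)]/2 = [109 − √(109² − 4×109×23)]/2 = 32.9 m/s
Supergeostrophic (V > V_g = 23 m/s), as expected around a high.

32.9 m/s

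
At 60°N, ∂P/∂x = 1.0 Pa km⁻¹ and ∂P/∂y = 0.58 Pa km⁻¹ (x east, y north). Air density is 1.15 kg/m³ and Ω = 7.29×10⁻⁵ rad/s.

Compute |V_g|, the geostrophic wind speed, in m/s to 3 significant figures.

7.96 m/s

Coriolis parameter at 60°N:
f = 2Ω sin φ = 2 × 7.29×10⁻⁵ × sin 60° = 1.26×10⁻⁴ s⁻¹
Component geostrophic relations (x east, y north):
u_g = −(1/(fρ)) ∂P/∂y,  v_g = (1/(fρ)) ∂P/∂x
u_g = −(0.58×10⁻³)/(1.26×10⁻⁴ × 1.15) = −3.99 m/s;  v_g = (1.0×10⁻³)/(1.26×10⁻⁴ × 1.15) = 6.89 m/s
|V_g| = √(u_g² + v_g²) = 7.96 m/s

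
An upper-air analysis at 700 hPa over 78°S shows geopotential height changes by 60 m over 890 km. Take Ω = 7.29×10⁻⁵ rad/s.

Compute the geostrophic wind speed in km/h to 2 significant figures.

17 km/h

Coriolis parameter at 78°S:
f = 2Ω sin φ = 2 × 7.29×10⁻⁵ × sin 78° = 1.43×10⁻⁴ s⁻¹
Height gradient: |∂Z/∂n| = 60 m / 890000 m = 6.74×10⁻⁵
On a pressure surface, geostrophic balance gives V_g = (g/f)|∂Z/∂n|:
V_g = 9.81 × 6.74×10⁻⁵ / 1.43×10⁻⁴ = 4.64 m/s
Converting: 4.64 m/s × 3.6 = 17 km/h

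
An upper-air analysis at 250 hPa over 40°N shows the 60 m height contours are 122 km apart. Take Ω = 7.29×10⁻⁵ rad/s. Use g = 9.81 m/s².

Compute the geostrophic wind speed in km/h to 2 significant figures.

190 km/h

Coriolis parameter at 40°N:
f = 2Ω sin φ = 2 × 7.29×10⁻⁵ × sin 40° = 9.37×10⁻⁵ s⁻¹
Height gradient: |∂Z/∂n| = 60 m / 122000 m = 4.92×10⁻⁴
On a pressure surface, geostrophic balance gives V_g = (g/f)|∂Z/∂n|:
V_g = 9.81 × 4.92×10⁻⁴ / 9.37×10⁻⁵ = 51.5 m/s
Converting: 51.5 m/s × 3.6 = 190 km/h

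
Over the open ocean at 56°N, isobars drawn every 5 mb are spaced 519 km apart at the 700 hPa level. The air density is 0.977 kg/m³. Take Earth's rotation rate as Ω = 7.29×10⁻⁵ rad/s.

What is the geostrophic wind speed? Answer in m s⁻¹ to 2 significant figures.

Coriolis parameter at 56°N:
f = 2Ω sin φ = 2 × 7.29×10⁻⁵ × sin 56° = 1.21×10⁻⁴ s⁻¹
Pressure gradient: |∂P/∂n| = 500 Pa / 519000 m = 9.63×10⁻⁴ Pa/m
Geostrophic balance (pressure-gradient force = Coriolis force):
V_g = (1/(fρ)) |∂P/∂n| = 9.63×10⁻⁴ / (1.21×10⁻⁴ × 0.977) = 8.16 m/s

8.2 m s⁻¹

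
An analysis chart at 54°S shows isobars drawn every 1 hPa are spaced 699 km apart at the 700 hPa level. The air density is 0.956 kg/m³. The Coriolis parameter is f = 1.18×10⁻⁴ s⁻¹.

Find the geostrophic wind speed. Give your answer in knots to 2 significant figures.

Pressure gradient: |∂P/∂n| = 100 Pa / 699000 m = 1.43×10⁻⁴ Pa/m
Geostrophic balance (pressure-gradient force = Coriolis force):
V_g = (1/(fρ)) |∂P/∂n| = 1.43×10⁻⁴ / (1.18×10⁻⁴ × 0.956) = 1.27 m/s
Converting: 1.27 m/s × 1.944 = 2.5 knots

2.5 knots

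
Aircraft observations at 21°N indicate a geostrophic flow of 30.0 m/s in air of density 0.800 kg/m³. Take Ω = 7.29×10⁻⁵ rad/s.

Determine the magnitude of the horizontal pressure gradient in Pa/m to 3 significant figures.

Coriolis parameter at 21°N:
f = 2Ω sin φ = 2 × 7.29×10⁻⁵ × sin 21° = 5.23×10⁻⁵ s⁻¹
Geostrophic balance rearranged: |∂P/∂n| = f ρ V_g
|∂P/∂n| = 5.23×10⁻⁵ × 0.800 × 30.0 = 1.25×10⁻³ Pa/m

1.25×10⁻³ Pa/m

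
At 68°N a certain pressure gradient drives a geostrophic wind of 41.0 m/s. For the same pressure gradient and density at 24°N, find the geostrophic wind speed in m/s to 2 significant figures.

With the same pressure gradient and density, V_g ∝ 1/f ∝ 1/sin φ.
V₂ = V₁ · sin φ₁ / sin φ₂ = 41.0 × sin 68° / sin 24°
V₂ = 41.0 × 0.9272/0.4067 = 93 m/s

93 m/s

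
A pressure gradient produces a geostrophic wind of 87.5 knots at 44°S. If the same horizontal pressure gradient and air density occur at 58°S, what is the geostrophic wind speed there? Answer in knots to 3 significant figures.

With the same pressure gradient and density, V_g ∝ 1/f ∝ 1/sin φ.
V₂ = V₁ · sin φ₁ / sin φ₂ = 87.5 × sin 44° / sin 58°
V₂ = 87.5 × 0.6947/0.8480 = 71.7 knots

71.7 knots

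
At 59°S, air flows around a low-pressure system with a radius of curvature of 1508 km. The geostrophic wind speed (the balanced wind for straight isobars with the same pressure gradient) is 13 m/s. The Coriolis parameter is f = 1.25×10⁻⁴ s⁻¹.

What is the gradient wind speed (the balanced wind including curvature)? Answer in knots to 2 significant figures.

Around a low, centrifugal force acts outward with Coriolis, so pressure-gradient force balances both:
(1/ρ)|∂P/∂n| = fV + V²/R  →  V² + fR·V − fR·V_g = 0
With fR = 1.25×10⁻⁴ × 1508×10³ m = 188 m/s:
V = [−fR + √((fR)² + 4 fR V_g)]/2 = [−188 + √(188² + 4×188×13)]/2 = 12.2 m/s
Subgeostrophic (V < V_g = 13 m/s), as expected around a low.
Converting: 12.2 m/s × 1.944 = 24 knots

24 knots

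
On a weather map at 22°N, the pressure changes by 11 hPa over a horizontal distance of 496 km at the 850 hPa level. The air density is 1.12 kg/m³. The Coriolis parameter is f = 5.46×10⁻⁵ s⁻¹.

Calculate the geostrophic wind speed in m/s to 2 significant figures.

Pressure gradient: |∂P/∂n| = 1100 Pa / 496000 m = 2.22×10⁻³ Pa/m
Geostrophic balance (pressure-gradient force = Coriolis force):
V_g = (1/(fρ)) |∂P/∂n| = 2.22×10⁻³ / (5.46×10⁻⁵ × 1.12) = 36.3 m/s

36 m/s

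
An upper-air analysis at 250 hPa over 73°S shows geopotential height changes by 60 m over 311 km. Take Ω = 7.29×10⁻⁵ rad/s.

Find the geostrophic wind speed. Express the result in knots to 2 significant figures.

Coriolis parameter at 73°S:
f = 2Ω sin φ = 2 × 7.29×10⁻⁵ × sin 73° = 1.39×10⁻⁴ s⁻¹
Height gradient: |∂Z/∂n| = 60 m / 311000 m = 1.93×10⁻⁴
On a pressure surface, geostrophic balance gives V_g = (g/f)|∂Z/∂n|:
V_g = 9.81 × 1.93×10⁻⁴ / 1.39×10⁻⁴ = 13.6 m/s
Converting: 13.6 m/s × 1.944 = 26 knots

26 knots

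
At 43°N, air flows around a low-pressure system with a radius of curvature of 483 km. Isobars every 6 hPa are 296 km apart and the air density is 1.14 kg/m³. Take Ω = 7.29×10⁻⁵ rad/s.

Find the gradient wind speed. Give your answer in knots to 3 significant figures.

27.0 knots

Coriolis parameter at 43°N:
f = 2Ω sin φ = 2 × 7.29×10⁻⁵ × sin 43° = 9.94×10⁻⁵ s⁻¹
Pressure gradient: |∂P/∂n| = 600 Pa / 296000 m = 2.03×10⁻³ Pa/m
Geostrophic speed: V_g = |∂P/∂n|/(fρ) = 2.03×10⁻³/(9.94×10⁻⁵ × 1.14) = 17.9 m/s
Around a low, centrifugal force acts outward with Coriolis, so pressure-gradient force balances both:
(1/ρ)|∂P/∂n| = fV + V²/R  →  V² + fR·V − fR·V_g = 0
With fR = 9.94×10⁻⁵ × 483×10³ m = 48.0 m/s:
V = [−fR + √((fR)² + 4 fR V_g)]/2 = [−48.0 + √(48.0² + 4×48.0×17.9)]/2 = 13.9 m/s
Subgeostrophic (V < V_g = 17.9 m/s), as expected around a low.
Converting: 13.9 m/s × 1.944 = 27.0 knots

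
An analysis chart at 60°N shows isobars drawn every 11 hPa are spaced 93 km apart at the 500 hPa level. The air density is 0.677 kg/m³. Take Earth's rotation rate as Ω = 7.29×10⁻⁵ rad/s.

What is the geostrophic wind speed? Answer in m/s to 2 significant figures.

Coriolis parameter at 60°N:
f = 2Ω sin φ = 2 × 7.29×10⁻⁵ × sin 60° = 1.26×10⁻⁴ s⁻¹
Pressure gradient: |∂P/∂n| = 1100 Pa / 93000 m = 1.18×10⁻² Pa/m
Geostrophic balance (pressure-gradient force = Coriolis force):
V_g = (1/(fρ)) |∂P/∂n| = 1.18×10⁻² / (1.26×10⁻⁴ × 0.677) = 138 m/s

140 m/s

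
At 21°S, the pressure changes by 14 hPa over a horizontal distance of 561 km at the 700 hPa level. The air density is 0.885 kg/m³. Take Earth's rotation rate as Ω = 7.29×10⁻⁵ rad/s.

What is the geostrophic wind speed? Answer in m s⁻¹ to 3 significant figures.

54.0 m s⁻¹

Coriolis parameter at 21°S:
f = 2Ω sin φ = 2 × 7.29×10⁻⁵ × sin 21° = 5.23×10⁻⁵ s⁻¹
Pressure gradient: |∂P/∂n| = 1400 Pa / 561000 m = 2.50×10⁻³ Pa/m
Geostrophic balance (pressure-gradient force = Coriolis force):
V_g = (1/(fρ)) |∂P/∂n| = 2.50×10⁻³ / (5.23×10⁻⁵ × 0.885) = 54.0 m/s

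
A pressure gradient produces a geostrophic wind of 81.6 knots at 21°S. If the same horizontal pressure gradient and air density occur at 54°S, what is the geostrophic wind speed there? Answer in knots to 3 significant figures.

With the same pressure gradient and density, V_g ∝ 1/f ∝ 1/sin φ.
V₂ = V₁ · sin φ₁ / sin φ₂ = 81.6 × sin 21° / sin 54°
V₂ = 81.6 × 0.3584/0.8090 = 36.1 knots

36.1 knots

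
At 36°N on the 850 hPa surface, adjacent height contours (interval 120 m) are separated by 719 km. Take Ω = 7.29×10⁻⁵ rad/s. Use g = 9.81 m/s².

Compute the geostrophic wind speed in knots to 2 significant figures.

37 knots

Coriolis parameter at 36°N:
f = 2Ω sin φ = 2 × 7.29×10⁻⁵ × sin 36° = 8.57×10⁻⁵ s⁻¹
Height gradient: |∂Z/∂n| = 120 m / 719000 m = 1.67×10⁻⁴
On a pressure surface, geostrophic balance gives V_g = (g/f)|∂Z/∂n|:
V_g = 9.81 × 1.67×10⁻⁴ / 8.57×10⁻⁵ = 19.1 m/s
Converting: 19.1 m/s × 1.944 = 37 knots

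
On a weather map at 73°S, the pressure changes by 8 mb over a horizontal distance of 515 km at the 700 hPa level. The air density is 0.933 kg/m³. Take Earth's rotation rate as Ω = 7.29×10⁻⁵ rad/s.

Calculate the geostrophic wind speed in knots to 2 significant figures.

Coriolis parameter at 73°S:
f = 2Ω sin φ = 2 × 7.29×10⁻⁵ × sin 73° = 1.39×10⁻⁴ s⁻¹
Pressure gradient: |∂P/∂n| = 800 Pa / 515000 m = 1.55×10⁻³ Pa/m
Geostrophic balance (pressure-gradient force = Coriolis force):
V_g = (1/(fρ)) |∂P/∂n| = 1.55×10⁻³ / (1.39×10⁻⁴ × 0.933) = 11.9 m/s
Converting: 11.9 m/s × 1.944 = 23 knots

23 knots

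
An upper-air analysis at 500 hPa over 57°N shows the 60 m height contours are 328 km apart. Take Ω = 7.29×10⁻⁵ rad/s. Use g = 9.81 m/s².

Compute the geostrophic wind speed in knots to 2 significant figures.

Coriolis parameter at 57°N:
f = 2Ω sin φ = 2 × 7.29×10⁻⁵ × sin 57° = 1.22×10⁻⁴ s⁻¹
Height gradient: |∂Z/∂n| = 60 m / 328000 m = 1.83×10⁻⁴
On a pressure surface, geostrophic balance gives V_g = (g/f)|∂Z/∂n|:
V_g = 9.81 × 1.83×10⁻⁴ / 1.22×10⁻⁴ = 14.7 m/s
Converting: 14.7 m/s × 1.944 = 29 knots

29 knots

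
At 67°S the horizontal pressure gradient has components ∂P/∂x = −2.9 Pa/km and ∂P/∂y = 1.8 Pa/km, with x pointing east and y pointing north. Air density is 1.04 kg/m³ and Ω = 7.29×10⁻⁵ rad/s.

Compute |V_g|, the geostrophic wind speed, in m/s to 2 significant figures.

Coriolis parameter at 67°S:
f = 2Ω sin φ = 2 × 7.29×10⁻⁵ × sin 67° = 1.34×10⁻⁴ s⁻¹
In the Southern Hemisphere f is negative: f = −1.34×10⁻⁴ s⁻¹.
Component geostrophic relations (x east, y north):
u_g = −(1/(fρ)) ∂P/∂y,  v_g = (1/(fρ)) ∂P/∂x
u_g = −(1.8×10⁻³)/(−1.34×10⁻⁴ × 1.04) = 12.9 m/s;  v_g = (−2.9×10⁻³)/(−1.34×10⁻⁴ × 1.04) = 20.8 m/s
|V_g| = √(u_g² + v_g²) = 24.5 m/s

24 m/s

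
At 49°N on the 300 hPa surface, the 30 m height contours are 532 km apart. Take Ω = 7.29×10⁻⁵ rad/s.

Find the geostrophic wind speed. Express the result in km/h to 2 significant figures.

Coriolis parameter at 49°N:
f = 2Ω sin φ = 2 × 7.29×10⁻⁵ × sin 49° = 1.10×10⁻⁴ s⁻¹
Height gradient: |∂Z/∂n| = 30 m / 532000 m = 5.64×10⁻⁵
On a pressure surface, geostrophic balance gives V_g = (g/f)|∂Z/∂n|:
V_g = 9.81 × 5.64×10⁻⁵ / 1.10×10⁻⁴ = 5.03 m/s
Converting: 5.03 m/s × 3.6 = 18 km/h

18 km/h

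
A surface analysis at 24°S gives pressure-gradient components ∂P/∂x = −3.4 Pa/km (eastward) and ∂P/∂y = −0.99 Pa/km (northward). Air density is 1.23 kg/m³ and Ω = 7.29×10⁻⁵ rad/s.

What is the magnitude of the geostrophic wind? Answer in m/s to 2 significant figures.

49 m/s

Coriolis parameter at 24°S:
f = 2Ω sin φ = 2 × 7.29×10⁻⁵ × sin 24° = 5.93×10⁻⁵ s⁻¹
In the Southern Hemisphere f is negative: f = −5.93×10⁻⁵ s⁻¹.
Component geostrophic relations (x east, y north):
u_g = −(1/(fρ)) ∂P/∂y,  v_g = (1/(fρ)) ∂P/∂x
u_g = −(−0.99×10⁻³)/(−5.93×10⁻⁵ × 1.23) = −13.6 m/s;  v_g = (−3.4×10⁻³)/(−5.93×10⁻⁵ × 1.23) = 46.6 m/s
|V_g| = √(u_g² + v_g²) = 48.5 m/s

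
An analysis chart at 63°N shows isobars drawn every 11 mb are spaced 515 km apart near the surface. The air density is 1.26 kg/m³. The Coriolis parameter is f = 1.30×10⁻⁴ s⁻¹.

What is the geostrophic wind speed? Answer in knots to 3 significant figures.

Pressure gradient: |∂P/∂n| = 1100 Pa / 515000 m = 2.14×10⁻³ Pa/m
Geostrophic balance (pressure-gradient force = Coriolis force):
V_g = (1/(fρ)) |∂P/∂n| = 2.14×10⁻³ / (1.30×10⁻⁴ × 1.26) = 13.0 m/s
Converting: 13.0 m/s × 1.944 = 25.3 knots

25.3 knots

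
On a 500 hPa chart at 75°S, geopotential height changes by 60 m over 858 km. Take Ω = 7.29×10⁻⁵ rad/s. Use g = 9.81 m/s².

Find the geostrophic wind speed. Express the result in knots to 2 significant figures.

9.5 knots

Coriolis parameter at 75°S:
f = 2Ω sin φ = 2 × 7.29×10⁻⁵ × sin 75° = 1.41×10⁻⁴ s⁻¹
Height gradient: |∂Z/∂n| = 60 m / 858000 m = 6.99×10⁻⁵
On a pressure surface, geostrophic balance gives V_g = (g/f)|∂Z/∂n|:
V_g = 9.81 × 6.99×10⁻⁵ / 1.41×10⁻⁴ = 4.87 m/s
Converting: 4.87 m/s × 1.944 = 9.5 knots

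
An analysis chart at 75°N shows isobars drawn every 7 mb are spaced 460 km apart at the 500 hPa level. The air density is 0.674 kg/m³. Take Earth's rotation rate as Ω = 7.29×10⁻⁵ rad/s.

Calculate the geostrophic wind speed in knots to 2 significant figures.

31 knots

Coriolis parameter at 75°N:
f = 2Ω sin φ = 2 × 7.29×10⁻⁵ × sin 75° = 1.41×10⁻⁴ s⁻¹
Pressure gradient: |∂P/∂n| = 700 Pa / 460000 m = 1.52×10⁻³ Pa/m
Geostrophic balance (pressure-gradient force = Coriolis force):
V_g = (1/(fρ)) |∂P/∂n| = 1.52×10⁻³ / (1.41×10⁻⁴ × 0.674) = 16.0 m/s
Converting: 16.0 m/s × 1.944 = 31 knots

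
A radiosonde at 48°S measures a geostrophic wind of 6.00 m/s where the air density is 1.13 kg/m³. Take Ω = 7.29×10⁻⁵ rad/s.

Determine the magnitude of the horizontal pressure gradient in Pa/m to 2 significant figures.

Coriolis parameter at 48°S:
f = 2Ω sin φ = 2 × 7.29×10⁻⁵ × sin 48° = 1.08×10⁻⁴ s⁻¹
Geostrophic balance rearranged: |∂P/∂n| = f ρ V_g
|∂P/∂n| = 1.08×10⁻⁴ × 1.13 × 6.00 = 7.35×10⁻⁴ Pa/m

7.3×10⁻⁴ Pa/m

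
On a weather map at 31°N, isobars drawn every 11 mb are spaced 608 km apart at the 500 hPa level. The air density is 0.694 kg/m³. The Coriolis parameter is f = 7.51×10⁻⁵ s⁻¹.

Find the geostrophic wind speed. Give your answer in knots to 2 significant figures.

67 knots

Pressure gradient: |∂P/∂n| = 1100 Pa / 608000 m = 1.81×10⁻³ Pa/m
Geostrophic balance (pressure-gradient force = Coriolis force):
V_g = (1/(fρ)) |∂P/∂n| = 1.81×10⁻³ / (7.51×10⁻⁵ × 0.694) = 34.7 m/s
Converting: 34.7 m/s × 1.944 = 67 knots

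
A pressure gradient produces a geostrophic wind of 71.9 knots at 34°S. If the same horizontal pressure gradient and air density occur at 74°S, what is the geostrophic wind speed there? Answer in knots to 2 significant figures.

With the same pressure gradient and density, V_g ∝ 1/f ∝ 1/sin φ.
V₂ = V₁ · sin φ₁ / sin φ₂ = 71.9 × sin 34° / sin 74°
V₂ = 71.9 × 0.5592/0.9613 = 42 knots

42 knots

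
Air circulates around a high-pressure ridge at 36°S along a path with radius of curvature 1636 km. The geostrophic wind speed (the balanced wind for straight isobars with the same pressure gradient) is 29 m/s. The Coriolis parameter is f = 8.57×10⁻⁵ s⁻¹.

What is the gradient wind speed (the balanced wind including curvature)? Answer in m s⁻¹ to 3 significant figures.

Around a high, pressure-gradient force acts outward with centrifugal, so Coriolis balances both:
fV = (1/ρ)|∂P/∂n| + V²/R  →  V² − fR·V + fR·V_g = 0
With fR = 8.57×10⁻⁵ × 1636×10³ m = 140 m/s:
V = [fR − √((fR)² − 4 fR V_g)]/2 = [140 − √(140² − 4×140×29)]/2 = 41 m/s
Supergeostrophic (V > V_g = 29 m/s), as expected around a high.

41.0 m s⁻¹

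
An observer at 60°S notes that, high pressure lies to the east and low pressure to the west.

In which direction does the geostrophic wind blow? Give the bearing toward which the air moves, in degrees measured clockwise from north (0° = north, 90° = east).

180°

The pressure-gradient force points toward the west (bearing 270°).
Geostrophic balance: in the Southern Hemisphere the Coriolis force deflects motion to the left, so the geostrophic wind blows 90° to the left of the pressure-gradient force (low pressure on the right).
Rotating 270° by 90° counterclockwise gives 180° — the wind blows toward the south.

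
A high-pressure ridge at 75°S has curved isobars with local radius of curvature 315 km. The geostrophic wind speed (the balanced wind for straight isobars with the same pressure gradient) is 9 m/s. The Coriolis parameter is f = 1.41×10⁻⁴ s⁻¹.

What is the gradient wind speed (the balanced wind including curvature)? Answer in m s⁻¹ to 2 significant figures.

13 m s⁻¹

Around a high, pressure-gradient force acts outward with centrifugal, so Coriolis balances both:
fV = (1/ρ)|∂P/∂n| + V²/R  →  V² − fR·V + fR·V_g = 0
With fR = 1.41×10⁻⁴ × 315×10³ m = 44.4 m/s:
V = [fR − √((fR)² − 4 fR V_g)]/2 = [44.4 − √(44.4² − 4×44.4×9)]/2 = 12.5 m/s
Supergeostrophic (V > V_g = 9 m/s), as expected around a high.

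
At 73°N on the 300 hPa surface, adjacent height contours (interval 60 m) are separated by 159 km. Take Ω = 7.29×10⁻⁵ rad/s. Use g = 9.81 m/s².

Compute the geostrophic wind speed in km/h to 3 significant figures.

95.6 km/h

Coriolis parameter at 73°N:
f = 2Ω sin φ = 2 × 7.29×10⁻⁵ × sin 73° = 1.39×10⁻⁴ s⁻¹
Height gradient: |∂Z/∂n| = 60 m / 159000 m = 3.77×10⁻⁴
On a pressure surface, geostrophic balance gives V_g = (g/f)|∂Z/∂n|:
V_g = 9.81 × 3.77×10⁻⁴ / 1.39×10⁻⁴ = 26.6 m/s
Converting: 26.6 m/s × 3.6 = 95.6 km/h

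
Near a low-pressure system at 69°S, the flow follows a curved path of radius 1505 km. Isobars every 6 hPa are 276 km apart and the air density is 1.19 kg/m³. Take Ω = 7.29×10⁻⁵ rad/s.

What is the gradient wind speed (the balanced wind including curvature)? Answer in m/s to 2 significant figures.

13 m/s

Coriolis parameter at 69°S:
f = 2Ω sin φ = 2 × 7.29×10⁻⁵ × sin 69° = 1.36×10⁻⁴ s⁻¹
Pressure gradient: |∂P/∂n| = 600 Pa / 276000 m = 2.17×10⁻³ Pa/m
Geostrophic speed: V_g = |∂P/∂n|/(fρ) = 2.17×10⁻³/(1.36×10⁻⁴ × 1.19) = 13.4 m/s
Around a low, centrifugal force acts outward with Coriolis, so pressure-gradient force balances both:
(1/ρ)|∂P/∂n| = fV + V²/R  →  V² + fR·V − fR·V_g = 0
With fR = 1.36×10⁻⁴ × 1505×10³ m = 205 m/s:
V = [−fR + √((fR)² + 4 fR V_g)]/2 = [−205 + √(205² + 4×205×13.4)]/2 = 12.6 m/s
Subgeostrophic (V < V_g = 13.4 m/s), as expected around a low.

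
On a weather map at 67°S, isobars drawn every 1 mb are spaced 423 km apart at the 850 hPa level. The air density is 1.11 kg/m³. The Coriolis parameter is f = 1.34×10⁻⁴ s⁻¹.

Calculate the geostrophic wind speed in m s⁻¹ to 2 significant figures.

Pressure gradient: |∂P/∂n| = 100 Pa / 423000 m = 2.36×10⁻⁴ Pa/m
Geostrophic balance (pressure-gradient force = Coriolis force):
V_g = (1/(fρ)) |∂P/∂n| = 2.36×10⁻⁴ / (1.34×10⁻⁴ × 1.11) = 1.59 m/s

1.6 m s⁻¹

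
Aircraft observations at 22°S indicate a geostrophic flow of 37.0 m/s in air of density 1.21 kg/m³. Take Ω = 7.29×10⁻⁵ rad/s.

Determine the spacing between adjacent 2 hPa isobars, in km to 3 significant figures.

81.8 km

Coriolis parameter at 22°S:
f = 2Ω sin φ = 2 × 7.29×10⁻⁵ × sin 22° = 5.46×10⁻⁵ s⁻¹
Geostrophic balance rearranged: |∂P/∂n| = f ρ V_g
|∂P/∂n| = 5.46×10⁻⁵ × 1.21 × 37.0 = 2.45×10⁻³ Pa/m
Isobar spacing: Δn = ΔP/|∂P/∂n| = 200 Pa / 2.45×10⁻³ Pa/m = 81792 m ≈ 81.8 km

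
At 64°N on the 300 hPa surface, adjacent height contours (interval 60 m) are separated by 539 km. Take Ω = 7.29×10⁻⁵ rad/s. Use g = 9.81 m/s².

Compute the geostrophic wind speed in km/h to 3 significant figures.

30.0 km/h

Coriolis parameter at 64°N:
f = 2Ω sin φ = 2 × 7.29×10⁻⁵ × sin 64° = 1.31×10⁻⁴ s⁻¹
Height gradient: |∂Z/∂n| = 60 m / 539000 m = 1.11×10⁻⁴
On a pressure surface, geostrophic balance gives V_g = (g/f)|∂Z/∂n|:
V_g = 9.81 × 1.11×10⁻⁴ / 1.31×10⁻⁴ = 8.33 m/s
Converting: 8.33 m/s × 3.6 = 30.0 km/h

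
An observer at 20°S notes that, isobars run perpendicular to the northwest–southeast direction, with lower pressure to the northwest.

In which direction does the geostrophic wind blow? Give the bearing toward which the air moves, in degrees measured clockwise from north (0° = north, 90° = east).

The pressure-gradient force points toward the northwest (bearing 315°).
Geostrophic balance: in the Southern Hemisphere the Coriolis force deflects motion to the left, so the geostrophic wind blows 90° to the left of the pressure-gradient force (low pressure on the right).
Rotating 315° by 90° counterclockwise gives 225° — the wind blows toward the southwest.

225°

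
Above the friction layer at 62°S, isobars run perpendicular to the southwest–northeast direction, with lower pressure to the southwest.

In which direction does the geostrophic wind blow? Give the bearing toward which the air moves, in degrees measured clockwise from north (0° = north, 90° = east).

The pressure-gradient force points toward the southwest (bearing 225°).
Geostrophic balance: in the Southern Hemisphere the Coriolis force deflects motion to the left, so the geostrophic wind blows 90° to the left of the pressure-gradient force (low pressure on the right).
Rotating 225° by 90° counterclockwise gives 135° — the wind blows toward the southeast.

135°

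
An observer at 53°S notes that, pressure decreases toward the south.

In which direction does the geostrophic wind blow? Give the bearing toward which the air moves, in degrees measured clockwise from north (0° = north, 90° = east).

090°

The pressure-gradient force points toward the south (bearing 180°).
Geostrophic balance: in the Southern Hemisphere the Coriolis force deflects motion to the left, so the geostrophic wind blows 90° to the left of the pressure-gradient force (low pressure on the right).
Rotating 180° by 90° counterclockwise gives 090° — the wind blows toward the east.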